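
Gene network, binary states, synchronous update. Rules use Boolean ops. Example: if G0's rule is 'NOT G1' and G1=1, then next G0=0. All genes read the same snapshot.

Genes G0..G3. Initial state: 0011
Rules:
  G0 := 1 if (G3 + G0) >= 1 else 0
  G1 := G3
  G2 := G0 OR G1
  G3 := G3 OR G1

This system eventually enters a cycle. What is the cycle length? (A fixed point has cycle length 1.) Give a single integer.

Step 0: 0011
Step 1: G0=(1+0>=1)=1 G1=G3=1 G2=G0|G1=0|0=0 G3=G3|G1=1|0=1 -> 1101
Step 2: G0=(1+1>=1)=1 G1=G3=1 G2=G0|G1=1|1=1 G3=G3|G1=1|1=1 -> 1111
Step 3: G0=(1+1>=1)=1 G1=G3=1 G2=G0|G1=1|1=1 G3=G3|G1=1|1=1 -> 1111
State from step 3 equals state from step 2 -> cycle length 1

Answer: 1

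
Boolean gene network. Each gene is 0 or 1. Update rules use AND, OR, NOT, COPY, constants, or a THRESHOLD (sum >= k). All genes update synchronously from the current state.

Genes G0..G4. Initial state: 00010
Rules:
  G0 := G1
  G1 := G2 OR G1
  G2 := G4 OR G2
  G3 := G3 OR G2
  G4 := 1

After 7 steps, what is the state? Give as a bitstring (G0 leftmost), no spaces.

Step 1: G0=G1=0 G1=G2|G1=0|0=0 G2=G4|G2=0|0=0 G3=G3|G2=1|0=1 G4=1(const) -> 00011
Step 2: G0=G1=0 G1=G2|G1=0|0=0 G2=G4|G2=1|0=1 G3=G3|G2=1|0=1 G4=1(const) -> 00111
Step 3: G0=G1=0 G1=G2|G1=1|0=1 G2=G4|G2=1|1=1 G3=G3|G2=1|1=1 G4=1(const) -> 01111
Step 4: G0=G1=1 G1=G2|G1=1|1=1 G2=G4|G2=1|1=1 G3=G3|G2=1|1=1 G4=1(const) -> 11111
Step 5: G0=G1=1 G1=G2|G1=1|1=1 G2=G4|G2=1|1=1 G3=G3|G2=1|1=1 G4=1(const) -> 11111
Step 6: G0=G1=1 G1=G2|G1=1|1=1 G2=G4|G2=1|1=1 G3=G3|G2=1|1=1 G4=1(const) -> 11111
Step 7: G0=G1=1 G1=G2|G1=1|1=1 G2=G4|G2=1|1=1 G3=G3|G2=1|1=1 G4=1(const) -> 11111

11111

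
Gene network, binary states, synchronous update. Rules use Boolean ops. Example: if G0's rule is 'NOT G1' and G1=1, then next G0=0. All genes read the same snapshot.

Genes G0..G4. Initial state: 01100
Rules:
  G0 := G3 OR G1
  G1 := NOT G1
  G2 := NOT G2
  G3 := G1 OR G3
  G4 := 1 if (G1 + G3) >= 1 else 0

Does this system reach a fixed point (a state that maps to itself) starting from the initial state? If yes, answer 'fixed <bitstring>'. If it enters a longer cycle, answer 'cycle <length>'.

Step 0: 01100
Step 1: G0=G3|G1=0|1=1 G1=NOT G1=NOT 1=0 G2=NOT G2=NOT 1=0 G3=G1|G3=1|0=1 G4=(1+0>=1)=1 -> 10011
Step 2: G0=G3|G1=1|0=1 G1=NOT G1=NOT 0=1 G2=NOT G2=NOT 0=1 G3=G1|G3=0|1=1 G4=(0+1>=1)=1 -> 11111
Step 3: G0=G3|G1=1|1=1 G1=NOT G1=NOT 1=0 G2=NOT G2=NOT 1=0 G3=G1|G3=1|1=1 G4=(1+1>=1)=1 -> 10011
Cycle of length 2 starting at step 1 -> no fixed point

Answer: cycle 2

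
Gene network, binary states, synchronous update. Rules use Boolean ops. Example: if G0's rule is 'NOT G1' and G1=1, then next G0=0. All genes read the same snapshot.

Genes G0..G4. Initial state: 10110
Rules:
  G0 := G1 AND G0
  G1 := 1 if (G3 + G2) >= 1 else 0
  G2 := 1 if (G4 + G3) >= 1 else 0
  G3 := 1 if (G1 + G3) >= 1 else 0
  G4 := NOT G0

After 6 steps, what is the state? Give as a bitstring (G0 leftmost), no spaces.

Step 1: G0=G1&G0=0&1=0 G1=(1+1>=1)=1 G2=(0+1>=1)=1 G3=(0+1>=1)=1 G4=NOT G0=NOT 1=0 -> 01110
Step 2: G0=G1&G0=1&0=0 G1=(1+1>=1)=1 G2=(0+1>=1)=1 G3=(1+1>=1)=1 G4=NOT G0=NOT 0=1 -> 01111
Step 3: G0=G1&G0=1&0=0 G1=(1+1>=1)=1 G2=(1+1>=1)=1 G3=(1+1>=1)=1 G4=NOT G0=NOT 0=1 -> 01111
Step 4: G0=G1&G0=1&0=0 G1=(1+1>=1)=1 G2=(1+1>=1)=1 G3=(1+1>=1)=1 G4=NOT G0=NOT 0=1 -> 01111
Step 5: G0=G1&G0=1&0=0 G1=(1+1>=1)=1 G2=(1+1>=1)=1 G3=(1+1>=1)=1 G4=NOT G0=NOT 0=1 -> 01111
Step 6: G0=G1&G0=1&0=0 G1=(1+1>=1)=1 G2=(1+1>=1)=1 G3=(1+1>=1)=1 G4=NOT G0=NOT 0=1 -> 01111

01111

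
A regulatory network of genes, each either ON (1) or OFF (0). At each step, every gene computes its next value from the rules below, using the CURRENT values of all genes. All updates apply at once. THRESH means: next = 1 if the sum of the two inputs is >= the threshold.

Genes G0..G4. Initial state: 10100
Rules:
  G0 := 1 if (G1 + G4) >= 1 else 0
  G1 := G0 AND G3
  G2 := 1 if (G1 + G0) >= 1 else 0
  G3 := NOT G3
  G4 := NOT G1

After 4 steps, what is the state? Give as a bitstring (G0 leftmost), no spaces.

Step 1: G0=(0+0>=1)=0 G1=G0&G3=1&0=0 G2=(0+1>=1)=1 G3=NOT G3=NOT 0=1 G4=NOT G1=NOT 0=1 -> 00111
Step 2: G0=(0+1>=1)=1 G1=G0&G3=0&1=0 G2=(0+0>=1)=0 G3=NOT G3=NOT 1=0 G4=NOT G1=NOT 0=1 -> 10001
Step 3: G0=(0+1>=1)=1 G1=G0&G3=1&0=0 G2=(0+1>=1)=1 G3=NOT G3=NOT 0=1 G4=NOT G1=NOT 0=1 -> 10111
Step 4: G0=(0+1>=1)=1 G1=G0&G3=1&1=1 G2=(0+1>=1)=1 G3=NOT G3=NOT 1=0 G4=NOT G1=NOT 0=1 -> 11101

11101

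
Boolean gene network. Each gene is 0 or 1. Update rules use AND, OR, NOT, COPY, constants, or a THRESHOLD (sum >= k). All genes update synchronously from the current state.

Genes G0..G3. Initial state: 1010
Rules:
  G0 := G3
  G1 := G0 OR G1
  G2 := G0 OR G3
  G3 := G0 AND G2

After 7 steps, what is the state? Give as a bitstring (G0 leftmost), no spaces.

Step 1: G0=G3=0 G1=G0|G1=1|0=1 G2=G0|G3=1|0=1 G3=G0&G2=1&1=1 -> 0111
Step 2: G0=G3=1 G1=G0|G1=0|1=1 G2=G0|G3=0|1=1 G3=G0&G2=0&1=0 -> 1110
Step 3: G0=G3=0 G1=G0|G1=1|1=1 G2=G0|G3=1|0=1 G3=G0&G2=1&1=1 -> 0111
Step 4: G0=G3=1 G1=G0|G1=0|1=1 G2=G0|G3=0|1=1 G3=G0&G2=0&1=0 -> 1110
Step 5: G0=G3=0 G1=G0|G1=1|1=1 G2=G0|G3=1|0=1 G3=G0&G2=1&1=1 -> 0111
Step 6: G0=G3=1 G1=G0|G1=0|1=1 G2=G0|G3=0|1=1 G3=G0&G2=0&1=0 -> 1110
Step 7: G0=G3=0 G1=G0|G1=1|1=1 G2=G0|G3=1|0=1 G3=G0&G2=1&1=1 -> 0111

0111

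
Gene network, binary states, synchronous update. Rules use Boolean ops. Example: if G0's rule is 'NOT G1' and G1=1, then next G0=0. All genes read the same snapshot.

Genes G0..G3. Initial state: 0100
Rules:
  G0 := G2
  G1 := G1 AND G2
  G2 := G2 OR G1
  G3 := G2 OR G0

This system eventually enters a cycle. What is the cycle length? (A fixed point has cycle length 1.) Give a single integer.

Step 0: 0100
Step 1: G0=G2=0 G1=G1&G2=1&0=0 G2=G2|G1=0|1=1 G3=G2|G0=0|0=0 -> 0010
Step 2: G0=G2=1 G1=G1&G2=0&1=0 G2=G2|G1=1|0=1 G3=G2|G0=1|0=1 -> 1011
Step 3: G0=G2=1 G1=G1&G2=0&1=0 G2=G2|G1=1|0=1 G3=G2|G0=1|1=1 -> 1011
State from step 3 equals state from step 2 -> cycle length 1

Answer: 1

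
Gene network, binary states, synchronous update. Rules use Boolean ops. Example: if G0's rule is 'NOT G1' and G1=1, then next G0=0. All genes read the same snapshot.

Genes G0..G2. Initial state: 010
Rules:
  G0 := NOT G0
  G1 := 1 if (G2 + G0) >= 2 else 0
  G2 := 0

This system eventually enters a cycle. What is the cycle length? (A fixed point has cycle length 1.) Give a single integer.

Step 0: 010
Step 1: G0=NOT G0=NOT 0=1 G1=(0+0>=2)=0 G2=0(const) -> 100
Step 2: G0=NOT G0=NOT 1=0 G1=(0+1>=2)=0 G2=0(const) -> 000
Step 3: G0=NOT G0=NOT 0=1 G1=(0+0>=2)=0 G2=0(const) -> 100
State from step 3 equals state from step 1 -> cycle length 2

Answer: 2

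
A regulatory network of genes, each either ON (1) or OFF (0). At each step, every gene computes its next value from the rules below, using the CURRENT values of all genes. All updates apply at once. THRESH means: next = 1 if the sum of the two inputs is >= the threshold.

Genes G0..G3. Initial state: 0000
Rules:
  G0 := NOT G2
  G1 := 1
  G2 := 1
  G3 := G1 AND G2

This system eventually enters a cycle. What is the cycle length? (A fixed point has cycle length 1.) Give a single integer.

Step 0: 0000
Step 1: G0=NOT G2=NOT 0=1 G1=1(const) G2=1(const) G3=G1&G2=0&0=0 -> 1110
Step 2: G0=NOT G2=NOT 1=0 G1=1(const) G2=1(const) G3=G1&G2=1&1=1 -> 0111
Step 3: G0=NOT G2=NOT 1=0 G1=1(const) G2=1(const) G3=G1&G2=1&1=1 -> 0111
State from step 3 equals state from step 2 -> cycle length 1

Answer: 1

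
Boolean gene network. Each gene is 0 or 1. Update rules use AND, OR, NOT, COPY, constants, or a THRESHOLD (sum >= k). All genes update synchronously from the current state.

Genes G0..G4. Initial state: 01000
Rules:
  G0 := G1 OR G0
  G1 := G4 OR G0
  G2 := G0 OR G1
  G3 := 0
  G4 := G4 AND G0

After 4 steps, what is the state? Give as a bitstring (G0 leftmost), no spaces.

Step 1: G0=G1|G0=1|0=1 G1=G4|G0=0|0=0 G2=G0|G1=0|1=1 G3=0(const) G4=G4&G0=0&0=0 -> 10100
Step 2: G0=G1|G0=0|1=1 G1=G4|G0=0|1=1 G2=G0|G1=1|0=1 G3=0(const) G4=G4&G0=0&1=0 -> 11100
Step 3: G0=G1|G0=1|1=1 G1=G4|G0=0|1=1 G2=G0|G1=1|1=1 G3=0(const) G4=G4&G0=0&1=0 -> 11100
Step 4: G0=G1|G0=1|1=1 G1=G4|G0=0|1=1 G2=G0|G1=1|1=1 G3=0(const) G4=G4&G0=0&1=0 -> 11100

11100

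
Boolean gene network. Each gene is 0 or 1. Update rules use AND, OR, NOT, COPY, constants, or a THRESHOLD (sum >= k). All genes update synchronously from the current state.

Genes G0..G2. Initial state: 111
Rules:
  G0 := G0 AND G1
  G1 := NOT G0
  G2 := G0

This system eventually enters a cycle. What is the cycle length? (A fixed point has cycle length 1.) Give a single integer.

Step 0: 111
Step 1: G0=G0&G1=1&1=1 G1=NOT G0=NOT 1=0 G2=G0=1 -> 101
Step 2: G0=G0&G1=1&0=0 G1=NOT G0=NOT 1=0 G2=G0=1 -> 001
Step 3: G0=G0&G1=0&0=0 G1=NOT G0=NOT 0=1 G2=G0=0 -> 010
Step 4: G0=G0&G1=0&1=0 G1=NOT G0=NOT 0=1 G2=G0=0 -> 010
State from step 4 equals state from step 3 -> cycle length 1

Answer: 1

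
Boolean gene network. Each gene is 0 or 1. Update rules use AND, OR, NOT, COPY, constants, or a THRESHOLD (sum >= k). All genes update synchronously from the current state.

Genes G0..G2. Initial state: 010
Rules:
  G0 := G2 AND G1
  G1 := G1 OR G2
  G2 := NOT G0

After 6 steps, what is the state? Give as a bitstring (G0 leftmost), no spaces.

Step 1: G0=G2&G1=0&1=0 G1=G1|G2=1|0=1 G2=NOT G0=NOT 0=1 -> 011
Step 2: G0=G2&G1=1&1=1 G1=G1|G2=1|1=1 G2=NOT G0=NOT 0=1 -> 111
Step 3: G0=G2&G1=1&1=1 G1=G1|G2=1|1=1 G2=NOT G0=NOT 1=0 -> 110
Step 4: G0=G2&G1=0&1=0 G1=G1|G2=1|0=1 G2=NOT G0=NOT 1=0 -> 010
Step 5: G0=G2&G1=0&1=0 G1=G1|G2=1|0=1 G2=NOT G0=NOT 0=1 -> 011
Step 6: G0=G2&G1=1&1=1 G1=G1|G2=1|1=1 G2=NOT G0=NOT 0=1 -> 111

111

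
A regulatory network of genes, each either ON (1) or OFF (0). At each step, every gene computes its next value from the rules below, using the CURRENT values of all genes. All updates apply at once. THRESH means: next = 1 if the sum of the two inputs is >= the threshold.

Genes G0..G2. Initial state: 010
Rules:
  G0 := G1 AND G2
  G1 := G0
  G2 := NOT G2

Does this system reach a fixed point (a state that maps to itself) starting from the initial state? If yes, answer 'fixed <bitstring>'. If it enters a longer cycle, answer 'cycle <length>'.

Answer: cycle 2

Derivation:
Step 0: 010
Step 1: G0=G1&G2=1&0=0 G1=G0=0 G2=NOT G2=NOT 0=1 -> 001
Step 2: G0=G1&G2=0&1=0 G1=G0=0 G2=NOT G2=NOT 1=0 -> 000
Step 3: G0=G1&G2=0&0=0 G1=G0=0 G2=NOT G2=NOT 0=1 -> 001
Cycle of length 2 starting at step 1 -> no fixed point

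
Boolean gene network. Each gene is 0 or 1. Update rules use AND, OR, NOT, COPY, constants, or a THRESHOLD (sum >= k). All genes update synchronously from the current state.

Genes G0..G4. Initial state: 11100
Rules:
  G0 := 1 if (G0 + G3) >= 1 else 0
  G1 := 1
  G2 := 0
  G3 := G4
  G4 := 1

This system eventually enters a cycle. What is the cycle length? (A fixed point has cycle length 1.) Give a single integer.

Answer: 1

Derivation:
Step 0: 11100
Step 1: G0=(1+0>=1)=1 G1=1(const) G2=0(const) G3=G4=0 G4=1(const) -> 11001
Step 2: G0=(1+0>=1)=1 G1=1(const) G2=0(const) G3=G4=1 G4=1(const) -> 11011
Step 3: G0=(1+1>=1)=1 G1=1(const) G2=0(const) G3=G4=1 G4=1(const) -> 11011
State from step 3 equals state from step 2 -> cycle length 1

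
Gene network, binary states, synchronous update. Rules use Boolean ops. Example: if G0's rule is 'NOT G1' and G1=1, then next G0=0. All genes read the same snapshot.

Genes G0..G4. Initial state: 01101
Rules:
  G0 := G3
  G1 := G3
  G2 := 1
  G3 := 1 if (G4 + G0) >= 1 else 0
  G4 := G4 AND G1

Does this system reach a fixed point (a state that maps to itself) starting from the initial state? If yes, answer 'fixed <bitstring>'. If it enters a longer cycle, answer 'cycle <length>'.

Step 0: 01101
Step 1: G0=G3=0 G1=G3=0 G2=1(const) G3=(1+0>=1)=1 G4=G4&G1=1&1=1 -> 00111
Step 2: G0=G3=1 G1=G3=1 G2=1(const) G3=(1+0>=1)=1 G4=G4&G1=1&0=0 -> 11110
Step 3: G0=G3=1 G1=G3=1 G2=1(const) G3=(0+1>=1)=1 G4=G4&G1=0&1=0 -> 11110
Fixed point reached at step 2: 11110

Answer: fixed 11110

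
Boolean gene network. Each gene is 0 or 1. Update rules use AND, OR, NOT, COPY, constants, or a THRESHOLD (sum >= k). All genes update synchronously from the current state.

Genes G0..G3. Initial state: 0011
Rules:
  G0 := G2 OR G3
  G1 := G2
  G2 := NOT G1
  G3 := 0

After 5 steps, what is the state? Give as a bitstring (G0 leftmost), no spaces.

Step 1: G0=G2|G3=1|1=1 G1=G2=1 G2=NOT G1=NOT 0=1 G3=0(const) -> 1110
Step 2: G0=G2|G3=1|0=1 G1=G2=1 G2=NOT G1=NOT 1=0 G3=0(const) -> 1100
Step 3: G0=G2|G3=0|0=0 G1=G2=0 G2=NOT G1=NOT 1=0 G3=0(const) -> 0000
Step 4: G0=G2|G3=0|0=0 G1=G2=0 G2=NOT G1=NOT 0=1 G3=0(const) -> 0010
Step 5: G0=G2|G3=1|0=1 G1=G2=1 G2=NOT G1=NOT 0=1 G3=0(const) -> 1110

1110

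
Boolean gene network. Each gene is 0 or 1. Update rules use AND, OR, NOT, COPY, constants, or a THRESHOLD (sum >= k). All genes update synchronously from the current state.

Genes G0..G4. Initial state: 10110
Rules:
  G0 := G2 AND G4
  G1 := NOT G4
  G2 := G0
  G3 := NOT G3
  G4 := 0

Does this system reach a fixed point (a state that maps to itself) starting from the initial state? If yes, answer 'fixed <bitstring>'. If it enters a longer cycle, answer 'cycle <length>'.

Answer: cycle 2

Derivation:
Step 0: 10110
Step 1: G0=G2&G4=1&0=0 G1=NOT G4=NOT 0=1 G2=G0=1 G3=NOT G3=NOT 1=0 G4=0(const) -> 01100
Step 2: G0=G2&G4=1&0=0 G1=NOT G4=NOT 0=1 G2=G0=0 G3=NOT G3=NOT 0=1 G4=0(const) -> 01010
Step 3: G0=G2&G4=0&0=0 G1=NOT G4=NOT 0=1 G2=G0=0 G3=NOT G3=NOT 1=0 G4=0(const) -> 01000
Step 4: G0=G2&G4=0&0=0 G1=NOT G4=NOT 0=1 G2=G0=0 G3=NOT G3=NOT 0=1 G4=0(const) -> 01010
Cycle of length 2 starting at step 2 -> no fixed point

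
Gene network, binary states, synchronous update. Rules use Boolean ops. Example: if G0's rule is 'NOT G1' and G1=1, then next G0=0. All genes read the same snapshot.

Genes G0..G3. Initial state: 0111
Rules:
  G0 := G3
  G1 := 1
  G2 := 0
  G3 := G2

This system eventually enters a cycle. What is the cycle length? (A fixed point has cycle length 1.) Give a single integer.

Answer: 1

Derivation:
Step 0: 0111
Step 1: G0=G3=1 G1=1(const) G2=0(const) G3=G2=1 -> 1101
Step 2: G0=G3=1 G1=1(const) G2=0(const) G3=G2=0 -> 1100
Step 3: G0=G3=0 G1=1(const) G2=0(const) G3=G2=0 -> 0100
Step 4: G0=G3=0 G1=1(const) G2=0(const) G3=G2=0 -> 0100
State from step 4 equals state from step 3 -> cycle length 1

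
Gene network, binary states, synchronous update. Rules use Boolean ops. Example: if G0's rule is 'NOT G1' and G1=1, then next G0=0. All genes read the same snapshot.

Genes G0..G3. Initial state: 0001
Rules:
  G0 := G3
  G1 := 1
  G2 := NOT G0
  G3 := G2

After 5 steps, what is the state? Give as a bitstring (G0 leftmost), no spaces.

Step 1: G0=G3=1 G1=1(const) G2=NOT G0=NOT 0=1 G3=G2=0 -> 1110
Step 2: G0=G3=0 G1=1(const) G2=NOT G0=NOT 1=0 G3=G2=1 -> 0101
Step 3: G0=G3=1 G1=1(const) G2=NOT G0=NOT 0=1 G3=G2=0 -> 1110
Step 4: G0=G3=0 G1=1(const) G2=NOT G0=NOT 1=0 G3=G2=1 -> 0101
Step 5: G0=G3=1 G1=1(const) G2=NOT G0=NOT 0=1 G3=G2=0 -> 1110

1110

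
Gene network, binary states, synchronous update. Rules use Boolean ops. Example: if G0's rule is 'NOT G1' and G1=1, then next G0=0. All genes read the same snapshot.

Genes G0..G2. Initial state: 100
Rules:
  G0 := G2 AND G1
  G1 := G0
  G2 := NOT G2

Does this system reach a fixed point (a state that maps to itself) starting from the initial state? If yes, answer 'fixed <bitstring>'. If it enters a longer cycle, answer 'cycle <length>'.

Answer: cycle 2

Derivation:
Step 0: 100
Step 1: G0=G2&G1=0&0=0 G1=G0=1 G2=NOT G2=NOT 0=1 -> 011
Step 2: G0=G2&G1=1&1=1 G1=G0=0 G2=NOT G2=NOT 1=0 -> 100
Cycle of length 2 starting at step 0 -> no fixed point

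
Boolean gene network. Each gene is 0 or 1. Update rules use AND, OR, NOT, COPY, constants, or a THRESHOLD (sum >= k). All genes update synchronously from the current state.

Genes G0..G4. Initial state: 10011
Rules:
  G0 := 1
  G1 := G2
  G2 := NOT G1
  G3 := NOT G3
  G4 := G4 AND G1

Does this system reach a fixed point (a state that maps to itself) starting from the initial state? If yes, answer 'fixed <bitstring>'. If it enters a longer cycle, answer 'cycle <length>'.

Answer: cycle 4

Derivation:
Step 0: 10011
Step 1: G0=1(const) G1=G2=0 G2=NOT G1=NOT 0=1 G3=NOT G3=NOT 1=0 G4=G4&G1=1&0=0 -> 10100
Step 2: G0=1(const) G1=G2=1 G2=NOT G1=NOT 0=1 G3=NOT G3=NOT 0=1 G4=G4&G1=0&0=0 -> 11110
Step 3: G0=1(const) G1=G2=1 G2=NOT G1=NOT 1=0 G3=NOT G3=NOT 1=0 G4=G4&G1=0&1=0 -> 11000
Step 4: G0=1(const) G1=G2=0 G2=NOT G1=NOT 1=0 G3=NOT G3=NOT 0=1 G4=G4&G1=0&1=0 -> 10010
Step 5: G0=1(const) G1=G2=0 G2=NOT G1=NOT 0=1 G3=NOT G3=NOT 1=0 G4=G4&G1=0&0=0 -> 10100
Cycle of length 4 starting at step 1 -> no fixed point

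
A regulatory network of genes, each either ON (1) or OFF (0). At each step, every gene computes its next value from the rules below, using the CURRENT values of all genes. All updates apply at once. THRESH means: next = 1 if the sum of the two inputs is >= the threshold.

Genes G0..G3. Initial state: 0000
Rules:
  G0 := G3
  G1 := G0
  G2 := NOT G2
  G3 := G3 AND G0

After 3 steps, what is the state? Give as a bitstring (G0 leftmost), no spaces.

Step 1: G0=G3=0 G1=G0=0 G2=NOT G2=NOT 0=1 G3=G3&G0=0&0=0 -> 0010
Step 2: G0=G3=0 G1=G0=0 G2=NOT G2=NOT 1=0 G3=G3&G0=0&0=0 -> 0000
Step 3: G0=G3=0 G1=G0=0 G2=NOT G2=NOT 0=1 G3=G3&G0=0&0=0 -> 0010

0010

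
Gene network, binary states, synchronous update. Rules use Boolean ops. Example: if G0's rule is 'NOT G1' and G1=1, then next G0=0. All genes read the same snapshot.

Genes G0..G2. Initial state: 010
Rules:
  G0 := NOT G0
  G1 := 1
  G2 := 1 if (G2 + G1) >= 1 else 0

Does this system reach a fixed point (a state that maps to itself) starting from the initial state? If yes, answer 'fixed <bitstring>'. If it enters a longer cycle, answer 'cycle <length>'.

Answer: cycle 2

Derivation:
Step 0: 010
Step 1: G0=NOT G0=NOT 0=1 G1=1(const) G2=(0+1>=1)=1 -> 111
Step 2: G0=NOT G0=NOT 1=0 G1=1(const) G2=(1+1>=1)=1 -> 011
Step 3: G0=NOT G0=NOT 0=1 G1=1(const) G2=(1+1>=1)=1 -> 111
Cycle of length 2 starting at step 1 -> no fixed point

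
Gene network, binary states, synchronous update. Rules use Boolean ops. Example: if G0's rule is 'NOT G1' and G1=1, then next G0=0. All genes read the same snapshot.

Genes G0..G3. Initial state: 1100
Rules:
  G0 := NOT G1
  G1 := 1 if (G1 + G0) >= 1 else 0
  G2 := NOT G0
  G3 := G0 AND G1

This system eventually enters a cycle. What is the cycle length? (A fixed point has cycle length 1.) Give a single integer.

Step 0: 1100
Step 1: G0=NOT G1=NOT 1=0 G1=(1+1>=1)=1 G2=NOT G0=NOT 1=0 G3=G0&G1=1&1=1 -> 0101
Step 2: G0=NOT G1=NOT 1=0 G1=(1+0>=1)=1 G2=NOT G0=NOT 0=1 G3=G0&G1=0&1=0 -> 0110
Step 3: G0=NOT G1=NOT 1=0 G1=(1+0>=1)=1 G2=NOT G0=NOT 0=1 G3=G0&G1=0&1=0 -> 0110
State from step 3 equals state from step 2 -> cycle length 1

Answer: 1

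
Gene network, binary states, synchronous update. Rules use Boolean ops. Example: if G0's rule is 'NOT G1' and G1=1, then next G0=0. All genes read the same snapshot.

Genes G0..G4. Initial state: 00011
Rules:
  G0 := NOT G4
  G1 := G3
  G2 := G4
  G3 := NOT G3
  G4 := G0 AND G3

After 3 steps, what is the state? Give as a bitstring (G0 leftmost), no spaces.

Step 1: G0=NOT G4=NOT 1=0 G1=G3=1 G2=G4=1 G3=NOT G3=NOT 1=0 G4=G0&G3=0&1=0 -> 01100
Step 2: G0=NOT G4=NOT 0=1 G1=G3=0 G2=G4=0 G3=NOT G3=NOT 0=1 G4=G0&G3=0&0=0 -> 10010
Step 3: G0=NOT G4=NOT 0=1 G1=G3=1 G2=G4=0 G3=NOT G3=NOT 1=0 G4=G0&G3=1&1=1 -> 11001

11001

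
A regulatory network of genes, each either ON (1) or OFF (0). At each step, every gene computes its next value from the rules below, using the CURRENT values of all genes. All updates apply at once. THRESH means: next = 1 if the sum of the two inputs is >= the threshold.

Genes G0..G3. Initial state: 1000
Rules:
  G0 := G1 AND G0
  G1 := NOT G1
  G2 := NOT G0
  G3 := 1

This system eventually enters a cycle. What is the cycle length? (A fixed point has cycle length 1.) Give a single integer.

Step 0: 1000
Step 1: G0=G1&G0=0&1=0 G1=NOT G1=NOT 0=1 G2=NOT G0=NOT 1=0 G3=1(const) -> 0101
Step 2: G0=G1&G0=1&0=0 G1=NOT G1=NOT 1=0 G2=NOT G0=NOT 0=1 G3=1(const) -> 0011
Step 3: G0=G1&G0=0&0=0 G1=NOT G1=NOT 0=1 G2=NOT G0=NOT 0=1 G3=1(const) -> 0111
Step 4: G0=G1&G0=1&0=0 G1=NOT G1=NOT 1=0 G2=NOT G0=NOT 0=1 G3=1(const) -> 0011
State from step 4 equals state from step 2 -> cycle length 2

Answer: 2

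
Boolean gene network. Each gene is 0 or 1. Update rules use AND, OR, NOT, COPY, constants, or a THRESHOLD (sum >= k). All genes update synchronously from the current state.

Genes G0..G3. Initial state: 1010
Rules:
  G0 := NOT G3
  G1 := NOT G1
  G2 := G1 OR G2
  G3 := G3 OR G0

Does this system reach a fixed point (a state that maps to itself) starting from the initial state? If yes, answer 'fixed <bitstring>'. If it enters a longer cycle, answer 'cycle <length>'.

Step 0: 1010
Step 1: G0=NOT G3=NOT 0=1 G1=NOT G1=NOT 0=1 G2=G1|G2=0|1=1 G3=G3|G0=0|1=1 -> 1111
Step 2: G0=NOT G3=NOT 1=0 G1=NOT G1=NOT 1=0 G2=G1|G2=1|1=1 G3=G3|G0=1|1=1 -> 0011
Step 3: G0=NOT G3=NOT 1=0 G1=NOT G1=NOT 0=1 G2=G1|G2=0|1=1 G3=G3|G0=1|0=1 -> 0111
Step 4: G0=NOT G3=NOT 1=0 G1=NOT G1=NOT 1=0 G2=G1|G2=1|1=1 G3=G3|G0=1|0=1 -> 0011
Cycle of length 2 starting at step 2 -> no fixed point

Answer: cycle 2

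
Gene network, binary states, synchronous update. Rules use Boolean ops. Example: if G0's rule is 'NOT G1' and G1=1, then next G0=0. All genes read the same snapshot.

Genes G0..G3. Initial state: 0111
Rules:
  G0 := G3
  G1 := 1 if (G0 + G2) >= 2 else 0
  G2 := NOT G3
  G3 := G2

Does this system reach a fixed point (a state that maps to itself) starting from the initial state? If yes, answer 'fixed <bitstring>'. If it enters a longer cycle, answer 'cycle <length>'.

Answer: cycle 4

Derivation:
Step 0: 0111
Step 1: G0=G3=1 G1=(0+1>=2)=0 G2=NOT G3=NOT 1=0 G3=G2=1 -> 1001
Step 2: G0=G3=1 G1=(1+0>=2)=0 G2=NOT G3=NOT 1=0 G3=G2=0 -> 1000
Step 3: G0=G3=0 G1=(1+0>=2)=0 G2=NOT G3=NOT 0=1 G3=G2=0 -> 0010
Step 4: G0=G3=0 G1=(0+1>=2)=0 G2=NOT G3=NOT 0=1 G3=G2=1 -> 0011
Step 5: G0=G3=1 G1=(0+1>=2)=0 G2=NOT G3=NOT 1=0 G3=G2=1 -> 1001
Cycle of length 4 starting at step 1 -> no fixed point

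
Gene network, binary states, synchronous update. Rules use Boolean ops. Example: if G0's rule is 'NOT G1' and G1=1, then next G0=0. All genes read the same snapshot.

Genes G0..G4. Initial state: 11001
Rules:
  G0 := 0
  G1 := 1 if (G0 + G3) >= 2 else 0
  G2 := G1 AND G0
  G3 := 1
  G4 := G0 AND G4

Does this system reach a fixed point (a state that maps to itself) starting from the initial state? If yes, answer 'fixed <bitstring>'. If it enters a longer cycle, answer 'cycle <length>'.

Answer: fixed 00010

Derivation:
Step 0: 11001
Step 1: G0=0(const) G1=(1+0>=2)=0 G2=G1&G0=1&1=1 G3=1(const) G4=G0&G4=1&1=1 -> 00111
Step 2: G0=0(const) G1=(0+1>=2)=0 G2=G1&G0=0&0=0 G3=1(const) G4=G0&G4=0&1=0 -> 00010
Step 3: G0=0(const) G1=(0+1>=2)=0 G2=G1&G0=0&0=0 G3=1(const) G4=G0&G4=0&0=0 -> 00010
Fixed point reached at step 2: 00010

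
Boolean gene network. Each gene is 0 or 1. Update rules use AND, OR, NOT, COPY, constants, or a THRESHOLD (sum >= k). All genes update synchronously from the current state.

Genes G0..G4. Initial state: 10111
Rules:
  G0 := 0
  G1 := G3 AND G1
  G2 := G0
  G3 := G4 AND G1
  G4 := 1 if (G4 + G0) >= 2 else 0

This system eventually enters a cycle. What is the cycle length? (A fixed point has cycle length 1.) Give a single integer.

Step 0: 10111
Step 1: G0=0(const) G1=G3&G1=1&0=0 G2=G0=1 G3=G4&G1=1&0=0 G4=(1+1>=2)=1 -> 00101
Step 2: G0=0(const) G1=G3&G1=0&0=0 G2=G0=0 G3=G4&G1=1&0=0 G4=(1+0>=2)=0 -> 00000
Step 3: G0=0(const) G1=G3&G1=0&0=0 G2=G0=0 G3=G4&G1=0&0=0 G4=(0+0>=2)=0 -> 00000
State from step 3 equals state from step 2 -> cycle length 1

Answer: 1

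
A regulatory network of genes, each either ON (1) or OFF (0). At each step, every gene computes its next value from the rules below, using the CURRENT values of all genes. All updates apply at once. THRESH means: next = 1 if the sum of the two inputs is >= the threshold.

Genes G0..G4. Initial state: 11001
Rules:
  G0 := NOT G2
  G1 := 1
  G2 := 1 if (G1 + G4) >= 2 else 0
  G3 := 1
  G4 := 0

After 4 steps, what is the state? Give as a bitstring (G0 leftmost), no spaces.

Step 1: G0=NOT G2=NOT 0=1 G1=1(const) G2=(1+1>=2)=1 G3=1(const) G4=0(const) -> 11110
Step 2: G0=NOT G2=NOT 1=0 G1=1(const) G2=(1+0>=2)=0 G3=1(const) G4=0(const) -> 01010
Step 3: G0=NOT G2=NOT 0=1 G1=1(const) G2=(1+0>=2)=0 G3=1(const) G4=0(const) -> 11010
Step 4: G0=NOT G2=NOT 0=1 G1=1(const) G2=(1+0>=2)=0 G3=1(const) G4=0(const) -> 11010

11010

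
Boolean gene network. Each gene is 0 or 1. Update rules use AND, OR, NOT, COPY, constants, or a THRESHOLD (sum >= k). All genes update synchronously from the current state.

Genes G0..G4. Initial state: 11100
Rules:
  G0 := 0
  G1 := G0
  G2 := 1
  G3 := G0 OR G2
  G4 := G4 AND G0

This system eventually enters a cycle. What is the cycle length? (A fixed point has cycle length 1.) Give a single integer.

Step 0: 11100
Step 1: G0=0(const) G1=G0=1 G2=1(const) G3=G0|G2=1|1=1 G4=G4&G0=0&1=0 -> 01110
Step 2: G0=0(const) G1=G0=0 G2=1(const) G3=G0|G2=0|1=1 G4=G4&G0=0&0=0 -> 00110
Step 3: G0=0(const) G1=G0=0 G2=1(const) G3=G0|G2=0|1=1 G4=G4&G0=0&0=0 -> 00110
State from step 3 equals state from step 2 -> cycle length 1

Answer: 1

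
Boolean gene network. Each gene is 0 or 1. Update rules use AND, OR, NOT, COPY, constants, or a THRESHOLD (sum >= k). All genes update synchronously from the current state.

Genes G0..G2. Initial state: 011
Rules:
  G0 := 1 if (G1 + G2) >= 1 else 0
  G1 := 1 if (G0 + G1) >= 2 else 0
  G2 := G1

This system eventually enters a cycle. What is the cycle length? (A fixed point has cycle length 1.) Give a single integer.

Answer: 1

Derivation:
Step 0: 011
Step 1: G0=(1+1>=1)=1 G1=(0+1>=2)=0 G2=G1=1 -> 101
Step 2: G0=(0+1>=1)=1 G1=(1+0>=2)=0 G2=G1=0 -> 100
Step 3: G0=(0+0>=1)=0 G1=(1+0>=2)=0 G2=G1=0 -> 000
Step 4: G0=(0+0>=1)=0 G1=(0+0>=2)=0 G2=G1=0 -> 000
State from step 4 equals state from step 3 -> cycle length 1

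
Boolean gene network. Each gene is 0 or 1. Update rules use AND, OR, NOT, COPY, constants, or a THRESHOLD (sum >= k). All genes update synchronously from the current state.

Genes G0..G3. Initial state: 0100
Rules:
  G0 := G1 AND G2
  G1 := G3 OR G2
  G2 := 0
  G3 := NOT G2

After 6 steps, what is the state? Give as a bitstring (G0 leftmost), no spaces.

Step 1: G0=G1&G2=1&0=0 G1=G3|G2=0|0=0 G2=0(const) G3=NOT G2=NOT 0=1 -> 0001
Step 2: G0=G1&G2=0&0=0 G1=G3|G2=1|0=1 G2=0(const) G3=NOT G2=NOT 0=1 -> 0101
Step 3: G0=G1&G2=1&0=0 G1=G3|G2=1|0=1 G2=0(const) G3=NOT G2=NOT 0=1 -> 0101
Step 4: G0=G1&G2=1&0=0 G1=G3|G2=1|0=1 G2=0(const) G3=NOT G2=NOT 0=1 -> 0101
Step 5: G0=G1&G2=1&0=0 G1=G3|G2=1|0=1 G2=0(const) G3=NOT G2=NOT 0=1 -> 0101
Step 6: G0=G1&G2=1&0=0 G1=G3|G2=1|0=1 G2=0(const) G3=NOT G2=NOT 0=1 -> 0101

0101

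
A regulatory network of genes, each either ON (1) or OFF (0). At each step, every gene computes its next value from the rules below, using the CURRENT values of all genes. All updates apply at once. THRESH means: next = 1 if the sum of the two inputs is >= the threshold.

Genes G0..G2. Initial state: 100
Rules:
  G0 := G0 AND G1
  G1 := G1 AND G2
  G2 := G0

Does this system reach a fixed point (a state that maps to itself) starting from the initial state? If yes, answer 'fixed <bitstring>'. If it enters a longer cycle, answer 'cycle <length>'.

Step 0: 100
Step 1: G0=G0&G1=1&0=0 G1=G1&G2=0&0=0 G2=G0=1 -> 001
Step 2: G0=G0&G1=0&0=0 G1=G1&G2=0&1=0 G2=G0=0 -> 000
Step 3: G0=G0&G1=0&0=0 G1=G1&G2=0&0=0 G2=G0=0 -> 000
Fixed point reached at step 2: 000

Answer: fixed 000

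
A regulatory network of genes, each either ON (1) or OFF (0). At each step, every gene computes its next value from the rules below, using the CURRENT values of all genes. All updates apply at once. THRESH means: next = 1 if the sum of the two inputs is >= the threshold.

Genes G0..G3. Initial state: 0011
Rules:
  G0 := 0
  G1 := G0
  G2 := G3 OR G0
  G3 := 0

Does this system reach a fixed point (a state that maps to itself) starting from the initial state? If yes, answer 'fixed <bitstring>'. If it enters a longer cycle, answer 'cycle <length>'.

Step 0: 0011
Step 1: G0=0(const) G1=G0=0 G2=G3|G0=1|0=1 G3=0(const) -> 0010
Step 2: G0=0(const) G1=G0=0 G2=G3|G0=0|0=0 G3=0(const) -> 0000
Step 3: G0=0(const) G1=G0=0 G2=G3|G0=0|0=0 G3=0(const) -> 0000
Fixed point reached at step 2: 0000

Answer: fixed 0000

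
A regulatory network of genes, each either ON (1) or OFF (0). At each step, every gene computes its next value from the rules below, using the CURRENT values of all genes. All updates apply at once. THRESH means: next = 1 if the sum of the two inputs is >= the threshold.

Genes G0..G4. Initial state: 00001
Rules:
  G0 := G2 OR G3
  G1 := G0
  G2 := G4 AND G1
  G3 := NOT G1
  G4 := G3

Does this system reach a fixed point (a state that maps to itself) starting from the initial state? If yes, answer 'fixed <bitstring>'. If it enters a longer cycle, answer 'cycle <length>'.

Step 0: 00001
Step 1: G0=G2|G3=0|0=0 G1=G0=0 G2=G4&G1=1&0=0 G3=NOT G1=NOT 0=1 G4=G3=0 -> 00010
Step 2: G0=G2|G3=0|1=1 G1=G0=0 G2=G4&G1=0&0=0 G3=NOT G1=NOT 0=1 G4=G3=1 -> 10011
Step 3: G0=G2|G3=0|1=1 G1=G0=1 G2=G4&G1=1&0=0 G3=NOT G1=NOT 0=1 G4=G3=1 -> 11011
Step 4: G0=G2|G3=0|1=1 G1=G0=1 G2=G4&G1=1&1=1 G3=NOT G1=NOT 1=0 G4=G3=1 -> 11101
Step 5: G0=G2|G3=1|0=1 G1=G0=1 G2=G4&G1=1&1=1 G3=NOT G1=NOT 1=0 G4=G3=0 -> 11100
Step 6: G0=G2|G3=1|0=1 G1=G0=1 G2=G4&G1=0&1=0 G3=NOT G1=NOT 1=0 G4=G3=0 -> 11000
Step 7: G0=G2|G3=0|0=0 G1=G0=1 G2=G4&G1=0&1=0 G3=NOT G1=NOT 1=0 G4=G3=0 -> 01000
Step 8: G0=G2|G3=0|0=0 G1=G0=0 G2=G4&G1=0&1=0 G3=NOT G1=NOT 1=0 G4=G3=0 -> 00000
Step 9: G0=G2|G3=0|0=0 G1=G0=0 G2=G4&G1=0&0=0 G3=NOT G1=NOT 0=1 G4=G3=0 -> 00010
Cycle of length 8 starting at step 1 -> no fixed point

Answer: cycle 8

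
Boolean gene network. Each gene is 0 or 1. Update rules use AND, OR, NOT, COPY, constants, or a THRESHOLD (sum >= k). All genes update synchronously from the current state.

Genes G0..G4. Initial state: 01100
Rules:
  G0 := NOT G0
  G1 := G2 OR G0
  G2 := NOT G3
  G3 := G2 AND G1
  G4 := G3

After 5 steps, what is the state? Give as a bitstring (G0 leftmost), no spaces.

Step 1: G0=NOT G0=NOT 0=1 G1=G2|G0=1|0=1 G2=NOT G3=NOT 0=1 G3=G2&G1=1&1=1 G4=G3=0 -> 11110
Step 2: G0=NOT G0=NOT 1=0 G1=G2|G0=1|1=1 G2=NOT G3=NOT 1=0 G3=G2&G1=1&1=1 G4=G3=1 -> 01011
Step 3: G0=NOT G0=NOT 0=1 G1=G2|G0=0|0=0 G2=NOT G3=NOT 1=0 G3=G2&G1=0&1=0 G4=G3=1 -> 10001
Step 4: G0=NOT G0=NOT 1=0 G1=G2|G0=0|1=1 G2=NOT G3=NOT 0=1 G3=G2&G1=0&0=0 G4=G3=0 -> 01100
Step 5: G0=NOT G0=NOT 0=1 G1=G2|G0=1|0=1 G2=NOT G3=NOT 0=1 G3=G2&G1=1&1=1 G4=G3=0 -> 11110

11110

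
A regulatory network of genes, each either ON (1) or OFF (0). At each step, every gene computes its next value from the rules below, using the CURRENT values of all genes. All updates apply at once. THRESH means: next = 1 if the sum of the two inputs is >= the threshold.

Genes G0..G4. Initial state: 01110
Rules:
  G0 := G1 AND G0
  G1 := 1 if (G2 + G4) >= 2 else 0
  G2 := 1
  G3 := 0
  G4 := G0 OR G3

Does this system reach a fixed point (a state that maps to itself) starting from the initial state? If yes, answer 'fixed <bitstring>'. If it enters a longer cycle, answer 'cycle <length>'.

Step 0: 01110
Step 1: G0=G1&G0=1&0=0 G1=(1+0>=2)=0 G2=1(const) G3=0(const) G4=G0|G3=0|1=1 -> 00101
Step 2: G0=G1&G0=0&0=0 G1=(1+1>=2)=1 G2=1(const) G3=0(const) G4=G0|G3=0|0=0 -> 01100
Step 3: G0=G1&G0=1&0=0 G1=(1+0>=2)=0 G2=1(const) G3=0(const) G4=G0|G3=0|0=0 -> 00100
Step 4: G0=G1&G0=0&0=0 G1=(1+0>=2)=0 G2=1(const) G3=0(const) G4=G0|G3=0|0=0 -> 00100
Fixed point reached at step 3: 00100

Answer: fixed 00100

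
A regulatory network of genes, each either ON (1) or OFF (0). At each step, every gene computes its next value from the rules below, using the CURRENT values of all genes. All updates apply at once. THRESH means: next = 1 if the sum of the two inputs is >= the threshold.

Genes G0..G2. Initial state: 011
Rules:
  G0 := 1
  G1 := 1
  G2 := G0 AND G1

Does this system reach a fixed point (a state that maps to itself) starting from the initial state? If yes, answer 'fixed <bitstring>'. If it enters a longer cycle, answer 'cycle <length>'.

Step 0: 011
Step 1: G0=1(const) G1=1(const) G2=G0&G1=0&1=0 -> 110
Step 2: G0=1(const) G1=1(const) G2=G0&G1=1&1=1 -> 111
Step 3: G0=1(const) G1=1(const) G2=G0&G1=1&1=1 -> 111
Fixed point reached at step 2: 111

Answer: fixed 111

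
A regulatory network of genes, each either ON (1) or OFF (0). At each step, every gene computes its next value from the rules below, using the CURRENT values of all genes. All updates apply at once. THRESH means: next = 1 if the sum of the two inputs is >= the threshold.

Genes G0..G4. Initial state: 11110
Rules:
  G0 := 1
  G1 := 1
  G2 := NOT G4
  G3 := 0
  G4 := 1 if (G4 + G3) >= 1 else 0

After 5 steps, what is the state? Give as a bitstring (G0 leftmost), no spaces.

Step 1: G0=1(const) G1=1(const) G2=NOT G4=NOT 0=1 G3=0(const) G4=(0+1>=1)=1 -> 11101
Step 2: G0=1(const) G1=1(const) G2=NOT G4=NOT 1=0 G3=0(const) G4=(1+0>=1)=1 -> 11001
Step 3: G0=1(const) G1=1(const) G2=NOT G4=NOT 1=0 G3=0(const) G4=(1+0>=1)=1 -> 11001
Step 4: G0=1(const) G1=1(const) G2=NOT G4=NOT 1=0 G3=0(const) G4=(1+0>=1)=1 -> 11001
Step 5: G0=1(const) G1=1(const) G2=NOT G4=NOT 1=0 G3=0(const) G4=(1+0>=1)=1 -> 11001

11001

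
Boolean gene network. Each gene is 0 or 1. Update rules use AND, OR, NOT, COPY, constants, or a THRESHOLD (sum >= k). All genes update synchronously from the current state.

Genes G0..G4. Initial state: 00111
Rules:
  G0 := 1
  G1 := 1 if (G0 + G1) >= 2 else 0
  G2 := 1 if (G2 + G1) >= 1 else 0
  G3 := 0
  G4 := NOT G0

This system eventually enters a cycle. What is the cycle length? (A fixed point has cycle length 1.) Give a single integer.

Answer: 1

Derivation:
Step 0: 00111
Step 1: G0=1(const) G1=(0+0>=2)=0 G2=(1+0>=1)=1 G3=0(const) G4=NOT G0=NOT 0=1 -> 10101
Step 2: G0=1(const) G1=(1+0>=2)=0 G2=(1+0>=1)=1 G3=0(const) G4=NOT G0=NOT 1=0 -> 10100
Step 3: G0=1(const) G1=(1+0>=2)=0 G2=(1+0>=1)=1 G3=0(const) G4=NOT G0=NOT 1=0 -> 10100
State from step 3 equals state from step 2 -> cycle length 1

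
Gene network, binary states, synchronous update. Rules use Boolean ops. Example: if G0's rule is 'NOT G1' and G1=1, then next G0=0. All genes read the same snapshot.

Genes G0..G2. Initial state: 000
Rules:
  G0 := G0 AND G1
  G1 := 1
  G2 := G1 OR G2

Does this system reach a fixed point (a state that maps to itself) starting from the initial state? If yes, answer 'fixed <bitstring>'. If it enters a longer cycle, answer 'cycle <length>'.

Step 0: 000
Step 1: G0=G0&G1=0&0=0 G1=1(const) G2=G1|G2=0|0=0 -> 010
Step 2: G0=G0&G1=0&1=0 G1=1(const) G2=G1|G2=1|0=1 -> 011
Step 3: G0=G0&G1=0&1=0 G1=1(const) G2=G1|G2=1|1=1 -> 011
Fixed point reached at step 2: 011

Answer: fixed 011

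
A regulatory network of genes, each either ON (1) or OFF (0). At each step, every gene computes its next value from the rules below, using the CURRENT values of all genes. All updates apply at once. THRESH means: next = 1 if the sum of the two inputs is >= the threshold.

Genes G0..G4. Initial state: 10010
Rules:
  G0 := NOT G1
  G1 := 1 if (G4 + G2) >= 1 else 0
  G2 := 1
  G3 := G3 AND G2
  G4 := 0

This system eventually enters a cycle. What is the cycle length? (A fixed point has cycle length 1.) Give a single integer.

Step 0: 10010
Step 1: G0=NOT G1=NOT 0=1 G1=(0+0>=1)=0 G2=1(const) G3=G3&G2=1&0=0 G4=0(const) -> 10100
Step 2: G0=NOT G1=NOT 0=1 G1=(0+1>=1)=1 G2=1(const) G3=G3&G2=0&1=0 G4=0(const) -> 11100
Step 3: G0=NOT G1=NOT 1=0 G1=(0+1>=1)=1 G2=1(const) G3=G3&G2=0&1=0 G4=0(const) -> 01100
Step 4: G0=NOT G1=NOT 1=0 G1=(0+1>=1)=1 G2=1(const) G3=G3&G2=0&1=0 G4=0(const) -> 01100
State from step 4 equals state from step 3 -> cycle length 1

Answer: 1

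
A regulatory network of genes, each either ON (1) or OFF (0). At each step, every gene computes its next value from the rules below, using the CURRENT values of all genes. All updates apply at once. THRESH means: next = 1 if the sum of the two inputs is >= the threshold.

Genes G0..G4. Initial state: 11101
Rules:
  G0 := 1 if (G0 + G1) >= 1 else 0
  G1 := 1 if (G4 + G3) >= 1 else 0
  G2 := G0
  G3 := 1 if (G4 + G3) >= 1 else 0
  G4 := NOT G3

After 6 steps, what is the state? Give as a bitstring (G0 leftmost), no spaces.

Step 1: G0=(1+1>=1)=1 G1=(1+0>=1)=1 G2=G0=1 G3=(1+0>=1)=1 G4=NOT G3=NOT 0=1 -> 11111
Step 2: G0=(1+1>=1)=1 G1=(1+1>=1)=1 G2=G0=1 G3=(1+1>=1)=1 G4=NOT G3=NOT 1=0 -> 11110
Step 3: G0=(1+1>=1)=1 G1=(0+1>=1)=1 G2=G0=1 G3=(0+1>=1)=1 G4=NOT G3=NOT 1=0 -> 11110
Step 4: G0=(1+1>=1)=1 G1=(0+1>=1)=1 G2=G0=1 G3=(0+1>=1)=1 G4=NOT G3=NOT 1=0 -> 11110
Step 5: G0=(1+1>=1)=1 G1=(0+1>=1)=1 G2=G0=1 G3=(0+1>=1)=1 G4=NOT G3=NOT 1=0 -> 11110
Step 6: G0=(1+1>=1)=1 G1=(0+1>=1)=1 G2=G0=1 G3=(0+1>=1)=1 G4=NOT G3=NOT 1=0 -> 11110

11110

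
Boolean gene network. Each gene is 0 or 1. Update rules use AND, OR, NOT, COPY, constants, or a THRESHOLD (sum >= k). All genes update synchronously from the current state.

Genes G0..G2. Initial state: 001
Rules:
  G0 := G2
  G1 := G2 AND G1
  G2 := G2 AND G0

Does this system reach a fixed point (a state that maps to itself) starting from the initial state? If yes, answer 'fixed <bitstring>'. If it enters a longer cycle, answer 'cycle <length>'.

Step 0: 001
Step 1: G0=G2=1 G1=G2&G1=1&0=0 G2=G2&G0=1&0=0 -> 100
Step 2: G0=G2=0 G1=G2&G1=0&0=0 G2=G2&G0=0&1=0 -> 000
Step 3: G0=G2=0 G1=G2&G1=0&0=0 G2=G2&G0=0&0=0 -> 000
Fixed point reached at step 2: 000

Answer: fixed 000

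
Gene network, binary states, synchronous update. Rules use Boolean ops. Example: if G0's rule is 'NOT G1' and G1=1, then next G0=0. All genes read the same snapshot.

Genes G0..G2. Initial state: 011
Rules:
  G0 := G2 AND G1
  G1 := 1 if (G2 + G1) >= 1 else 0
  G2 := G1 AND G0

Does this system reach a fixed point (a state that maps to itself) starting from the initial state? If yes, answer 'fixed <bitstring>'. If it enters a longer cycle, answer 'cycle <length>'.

Answer: cycle 2

Derivation:
Step 0: 011
Step 1: G0=G2&G1=1&1=1 G1=(1+1>=1)=1 G2=G1&G0=1&0=0 -> 110
Step 2: G0=G2&G1=0&1=0 G1=(0+1>=1)=1 G2=G1&G0=1&1=1 -> 011
Cycle of length 2 starting at step 0 -> no fixed point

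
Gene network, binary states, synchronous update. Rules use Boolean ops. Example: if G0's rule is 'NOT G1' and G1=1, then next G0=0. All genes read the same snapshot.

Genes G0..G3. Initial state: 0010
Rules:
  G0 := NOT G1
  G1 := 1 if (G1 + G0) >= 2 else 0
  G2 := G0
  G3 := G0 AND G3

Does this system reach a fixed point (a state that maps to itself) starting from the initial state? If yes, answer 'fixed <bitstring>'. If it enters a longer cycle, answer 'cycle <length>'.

Answer: fixed 1010

Derivation:
Step 0: 0010
Step 1: G0=NOT G1=NOT 0=1 G1=(0+0>=2)=0 G2=G0=0 G3=G0&G3=0&0=0 -> 1000
Step 2: G0=NOT G1=NOT 0=1 G1=(0+1>=2)=0 G2=G0=1 G3=G0&G3=1&0=0 -> 1010
Step 3: G0=NOT G1=NOT 0=1 G1=(0+1>=2)=0 G2=G0=1 G3=G0&G3=1&0=0 -> 1010
Fixed point reached at step 2: 1010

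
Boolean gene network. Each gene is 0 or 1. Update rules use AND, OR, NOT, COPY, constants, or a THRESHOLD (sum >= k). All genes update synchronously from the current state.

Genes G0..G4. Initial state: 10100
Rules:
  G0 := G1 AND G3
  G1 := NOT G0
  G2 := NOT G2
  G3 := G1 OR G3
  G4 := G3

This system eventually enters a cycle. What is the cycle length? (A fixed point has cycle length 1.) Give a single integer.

Answer: 4

Derivation:
Step 0: 10100
Step 1: G0=G1&G3=0&0=0 G1=NOT G0=NOT 1=0 G2=NOT G2=NOT 1=0 G3=G1|G3=0|0=0 G4=G3=0 -> 00000
Step 2: G0=G1&G3=0&0=0 G1=NOT G0=NOT 0=1 G2=NOT G2=NOT 0=1 G3=G1|G3=0|0=0 G4=G3=0 -> 01100
Step 3: G0=G1&G3=1&0=0 G1=NOT G0=NOT 0=1 G2=NOT G2=NOT 1=0 G3=G1|G3=1|0=1 G4=G3=0 -> 01010
Step 4: G0=G1&G3=1&1=1 G1=NOT G0=NOT 0=1 G2=NOT G2=NOT 0=1 G3=G1|G3=1|1=1 G4=G3=1 -> 11111
Step 5: G0=G1&G3=1&1=1 G1=NOT G0=NOT 1=0 G2=NOT G2=NOT 1=0 G3=G1|G3=1|1=1 G4=G3=1 -> 10011
Step 6: G0=G1&G3=0&1=0 G1=NOT G0=NOT 1=0 G2=NOT G2=NOT 0=1 G3=G1|G3=0|1=1 G4=G3=1 -> 00111
Step 7: G0=G1&G3=0&1=0 G1=NOT G0=NOT 0=1 G2=NOT G2=NOT 1=0 G3=G1|G3=0|1=1 G4=G3=1 -> 01011
Step 8: G0=G1&G3=1&1=1 G1=NOT G0=NOT 0=1 G2=NOT G2=NOT 0=1 G3=G1|G3=1|1=1 G4=G3=1 -> 11111
State from step 8 equals state from step 4 -> cycle length 4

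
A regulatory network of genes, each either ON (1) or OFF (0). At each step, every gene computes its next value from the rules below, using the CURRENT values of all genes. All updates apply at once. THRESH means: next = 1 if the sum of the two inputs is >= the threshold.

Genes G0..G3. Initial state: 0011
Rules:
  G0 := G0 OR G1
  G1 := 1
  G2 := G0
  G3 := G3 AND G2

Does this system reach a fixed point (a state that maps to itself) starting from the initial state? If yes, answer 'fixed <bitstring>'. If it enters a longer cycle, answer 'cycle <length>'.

Answer: fixed 1110

Derivation:
Step 0: 0011
Step 1: G0=G0|G1=0|0=0 G1=1(const) G2=G0=0 G3=G3&G2=1&1=1 -> 0101
Step 2: G0=G0|G1=0|1=1 G1=1(const) G2=G0=0 G3=G3&G2=1&0=0 -> 1100
Step 3: G0=G0|G1=1|1=1 G1=1(const) G2=G0=1 G3=G3&G2=0&0=0 -> 1110
Step 4: G0=G0|G1=1|1=1 G1=1(const) G2=G0=1 G3=G3&G2=0&1=0 -> 1110
Fixed point reached at step 3: 1110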